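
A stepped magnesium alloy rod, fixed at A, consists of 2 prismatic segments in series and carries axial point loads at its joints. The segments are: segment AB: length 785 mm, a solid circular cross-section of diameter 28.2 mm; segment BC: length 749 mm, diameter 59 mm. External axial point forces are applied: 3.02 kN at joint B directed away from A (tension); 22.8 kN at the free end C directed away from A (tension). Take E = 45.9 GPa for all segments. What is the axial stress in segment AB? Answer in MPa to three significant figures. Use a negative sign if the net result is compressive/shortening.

Internal axial forces (sectioning from the free end, tension +): N_BC = 22.8 kN, N_AB = 25.82 kN.
A_AB = 624.6 mm².
σ_AB = N_AB/A_AB = 25820/624.6 = 41.34 MPa.

41.3 MPa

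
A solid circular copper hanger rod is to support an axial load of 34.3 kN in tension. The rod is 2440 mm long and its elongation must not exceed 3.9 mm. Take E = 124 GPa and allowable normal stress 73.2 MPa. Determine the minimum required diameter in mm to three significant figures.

Required area A ≥ P/σ_allow = 34300/73.2 = 468.6 mm².
For a solid circular section, d ≥ √(4A/π) = 24.43 mm.
Elongation limit: A ≥ PL/(Eδ_allow) = 34300·2440/(124000·3.9) = 173.1 mm² ⇒ d ≥ 14.84 mm.
The stress limit governs.

24.4 mm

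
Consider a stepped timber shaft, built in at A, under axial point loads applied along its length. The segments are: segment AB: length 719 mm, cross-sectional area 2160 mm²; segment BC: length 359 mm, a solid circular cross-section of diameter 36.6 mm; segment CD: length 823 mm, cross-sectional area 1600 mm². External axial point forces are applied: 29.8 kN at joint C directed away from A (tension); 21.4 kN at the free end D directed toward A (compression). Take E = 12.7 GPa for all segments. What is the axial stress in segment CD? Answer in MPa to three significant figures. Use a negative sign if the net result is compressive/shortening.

Internal axial forces (sectioning from the free end, tension +): N_CD = -21.4 kN, N_BC = 8.4 kN, N_AB = 8.4 kN.
σ_CD = N_CD/A_CD = -21400/1600 = -13.38 MPa.

-13.4 MPa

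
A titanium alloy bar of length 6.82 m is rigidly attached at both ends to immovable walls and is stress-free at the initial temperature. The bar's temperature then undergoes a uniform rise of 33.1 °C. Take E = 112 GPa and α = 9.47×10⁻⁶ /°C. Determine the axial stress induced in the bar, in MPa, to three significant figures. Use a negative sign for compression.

-35.1 MPa

Free thermal expansion αLΔT = 9.47e-6 · 6820 · 33.1 = 2.138 mm.
The walls impose strain ε = −(2.138)/6820 = -3.1346e-04; σ = Eε = 112000 · -3.1346e-04 = -35.11 MPa.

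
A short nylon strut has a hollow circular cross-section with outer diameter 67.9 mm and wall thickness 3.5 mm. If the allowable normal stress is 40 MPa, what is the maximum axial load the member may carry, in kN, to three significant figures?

28.3 kN

A = 708.1 mm².
P_max = σ_allow · A = 40 · 708.1 = 28320 N = 28.32 kN.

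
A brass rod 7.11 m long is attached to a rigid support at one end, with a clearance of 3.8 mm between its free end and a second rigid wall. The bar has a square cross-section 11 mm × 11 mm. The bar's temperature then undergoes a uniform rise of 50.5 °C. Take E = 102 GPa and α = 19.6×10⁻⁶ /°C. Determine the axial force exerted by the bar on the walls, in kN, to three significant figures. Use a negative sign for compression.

-5.62 kN

Free thermal expansion αLΔT = 19.6e-6 · 7110 · 50.5 = 7.037 mm.
The walls engage after the gap closes; constrained expansion = 7.037 − 3.8 = 3.237 mm.
The walls impose strain ε = −(3.237)/7110 = -4.5534e-04; σ = Eε = 102000 · -4.5534e-04 = -46.44 MPa.
Wall reaction R = σ·A = -46.44·121 = -5620 N = -5.62 kN.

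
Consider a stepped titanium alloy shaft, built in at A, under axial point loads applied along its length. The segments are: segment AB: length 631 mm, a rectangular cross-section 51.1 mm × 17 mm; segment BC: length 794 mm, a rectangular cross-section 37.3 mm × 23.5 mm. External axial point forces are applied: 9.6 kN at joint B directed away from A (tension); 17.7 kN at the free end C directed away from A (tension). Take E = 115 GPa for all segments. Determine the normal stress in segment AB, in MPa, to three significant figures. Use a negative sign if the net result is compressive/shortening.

31.4 MPa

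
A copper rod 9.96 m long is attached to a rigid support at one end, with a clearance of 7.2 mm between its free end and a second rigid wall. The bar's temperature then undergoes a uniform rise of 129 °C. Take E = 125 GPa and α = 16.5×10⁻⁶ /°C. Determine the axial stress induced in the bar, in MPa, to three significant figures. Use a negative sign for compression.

-176 MPa

Free thermal expansion αLΔT = 16.5e-6 · 9960 · 129 = 21.2 mm.
The walls engage after the gap closes; constrained expansion = 21.2 − 7.2 = 14 mm.
The walls impose strain ε = −(14)/9960 = -1.4056e-03; σ = Eε = 125000 · -1.4056e-03 = -175.7 MPa.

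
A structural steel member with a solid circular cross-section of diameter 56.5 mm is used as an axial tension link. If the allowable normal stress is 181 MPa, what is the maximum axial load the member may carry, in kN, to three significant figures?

A = 2507 mm².
P_max = σ_allow · A = 181 · 2507 = 453800 N = 453.8 kN.

454 kN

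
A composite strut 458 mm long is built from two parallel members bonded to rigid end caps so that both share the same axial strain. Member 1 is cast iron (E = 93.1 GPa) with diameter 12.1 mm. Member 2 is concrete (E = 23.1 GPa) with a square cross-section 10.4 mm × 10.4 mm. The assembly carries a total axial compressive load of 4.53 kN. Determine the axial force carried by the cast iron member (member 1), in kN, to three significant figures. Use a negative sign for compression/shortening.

-3.67 kN

A_1 = 115 mm².
A_2 = 108.2 mm².
Equal strain + equilibrium ⇒ each member carries load in proportion to AE: A₁E₁ = 10710000 N, A₂E₂ = 2498000 N, ΣAE = 13200000 N.
F₁ = P·A₁E₁/ΣAE = -4530·10710000/13200000 = -3673 N.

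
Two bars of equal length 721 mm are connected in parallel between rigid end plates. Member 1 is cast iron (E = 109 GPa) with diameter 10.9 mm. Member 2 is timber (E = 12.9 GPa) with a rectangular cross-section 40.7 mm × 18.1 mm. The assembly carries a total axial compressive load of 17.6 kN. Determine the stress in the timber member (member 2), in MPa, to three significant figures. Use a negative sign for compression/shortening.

A_1 = 93.31 mm².
A_2 = 736.7 mm².
Equal strain + equilibrium ⇒ each member carries load in proportion to AE: A₁E₁ = 10170000 N, A₂E₂ = 9503000 N, ΣAE = 19670000 N.
σ₂ = P·E₂/ΣAE = -17600·12900/19670000 = -11.54 MPa.

-11.5 MPa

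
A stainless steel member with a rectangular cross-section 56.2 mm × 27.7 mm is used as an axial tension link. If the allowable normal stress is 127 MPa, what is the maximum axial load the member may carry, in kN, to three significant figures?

198 kN

A = 1557 mm².
P_max = σ_allow · A = 127 · 1557 = 197700 N = 197.7 kN.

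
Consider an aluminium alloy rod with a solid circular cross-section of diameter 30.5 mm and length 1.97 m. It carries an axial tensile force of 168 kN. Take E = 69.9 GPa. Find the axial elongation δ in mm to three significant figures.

A = 730.6 mm².
δ_mech = NL/(AE) = 168000·1970/(730.6·69900) = 6.481 mm.

6.48 mm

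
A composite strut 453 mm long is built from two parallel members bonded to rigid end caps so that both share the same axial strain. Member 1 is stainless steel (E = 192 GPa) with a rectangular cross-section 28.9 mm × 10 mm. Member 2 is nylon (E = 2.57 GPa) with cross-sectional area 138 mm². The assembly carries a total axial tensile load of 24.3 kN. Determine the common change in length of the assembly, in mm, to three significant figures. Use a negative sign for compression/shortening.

0.197 mm

A_1 = 289 mm².
Equal strain + equilibrium ⇒ each member carries load in proportion to AE: A₁E₁ = 55490000 N, A₂E₂ = 354700 N, ΣAE = 55840000 N.
δ = PL/ΣAE = 24300·453/55840000 = 0.1971 mm.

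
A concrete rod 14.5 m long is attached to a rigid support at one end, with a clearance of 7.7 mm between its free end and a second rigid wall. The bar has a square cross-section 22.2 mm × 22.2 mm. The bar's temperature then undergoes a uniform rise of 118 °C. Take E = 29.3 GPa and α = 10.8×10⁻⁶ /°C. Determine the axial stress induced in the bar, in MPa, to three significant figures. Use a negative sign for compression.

-21.8 MPa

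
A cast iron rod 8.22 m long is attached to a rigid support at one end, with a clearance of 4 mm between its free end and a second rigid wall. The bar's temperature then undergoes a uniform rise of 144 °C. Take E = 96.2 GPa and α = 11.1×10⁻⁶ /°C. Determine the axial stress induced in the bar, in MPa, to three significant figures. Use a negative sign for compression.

-107 MPa

Free thermal expansion αLΔT = 11.1e-6 · 8220 · 144 = 13.14 mm.
The walls engage after the gap closes; constrained expansion = 13.14 − 4 = 9.139 mm.
The walls impose strain ε = −(9.139)/8220 = -1.1118e-03; σ = Eε = 96200 · -1.1118e-03 = -107 MPa.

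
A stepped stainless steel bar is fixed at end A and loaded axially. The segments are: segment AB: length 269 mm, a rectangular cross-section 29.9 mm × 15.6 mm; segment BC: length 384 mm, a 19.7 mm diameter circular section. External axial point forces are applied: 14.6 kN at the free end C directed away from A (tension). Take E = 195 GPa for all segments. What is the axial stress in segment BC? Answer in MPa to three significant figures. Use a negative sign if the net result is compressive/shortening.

47.9 MPa

Internal axial forces (sectioning from the free end, tension +): N_BC = 14.6 kN, N_AB = 14.6 kN.
A_BC = 304.8 mm².
σ_BC = N_BC/A_BC = 14600/304.8 = 47.9 MPa.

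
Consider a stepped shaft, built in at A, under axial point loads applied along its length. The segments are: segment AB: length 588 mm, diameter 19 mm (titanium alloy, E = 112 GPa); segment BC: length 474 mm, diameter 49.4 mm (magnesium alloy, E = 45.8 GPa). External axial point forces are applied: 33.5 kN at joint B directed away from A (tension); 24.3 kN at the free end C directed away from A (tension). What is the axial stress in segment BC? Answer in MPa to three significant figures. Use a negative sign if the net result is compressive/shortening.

Internal axial forces (sectioning from the free end, tension +): N_BC = 24.3 kN, N_AB = 57.8 kN.
A_BC = 1917 mm².
σ_BC = N_BC/A_BC = 24300/1917 = 12.68 MPa.

12.7 MPa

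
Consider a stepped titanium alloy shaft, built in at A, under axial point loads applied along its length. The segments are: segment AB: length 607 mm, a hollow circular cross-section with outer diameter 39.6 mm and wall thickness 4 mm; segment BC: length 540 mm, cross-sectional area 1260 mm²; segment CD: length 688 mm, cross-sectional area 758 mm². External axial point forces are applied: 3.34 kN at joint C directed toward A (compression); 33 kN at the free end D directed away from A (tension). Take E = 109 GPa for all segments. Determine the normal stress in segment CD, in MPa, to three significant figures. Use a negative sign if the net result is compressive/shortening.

43.5 MPa

Internal axial forces (sectioning from the free end, tension +): N_CD = 33 kN, N_BC = 29.66 kN, N_AB = 29.66 kN.
σ_CD = N_CD/A_CD = 33000/758 = 43.54 MPa.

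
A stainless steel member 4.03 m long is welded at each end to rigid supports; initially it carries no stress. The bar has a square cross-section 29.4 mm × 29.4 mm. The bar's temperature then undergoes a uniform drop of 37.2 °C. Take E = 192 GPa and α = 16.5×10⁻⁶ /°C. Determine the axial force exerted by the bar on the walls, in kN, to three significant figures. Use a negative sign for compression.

102 kN

Free thermal expansion αLΔT = 16.5e-6 · 4030 · -37.2 = -2.474 mm.
The walls impose strain ε = −(-2.474)/4030 = 6.1380e-04; σ = Eε = 192000 · 6.1380e-04 = 117.8 MPa.
Wall reaction R = σ·A = 117.8·864.4 = 101900 N = 101.9 kN.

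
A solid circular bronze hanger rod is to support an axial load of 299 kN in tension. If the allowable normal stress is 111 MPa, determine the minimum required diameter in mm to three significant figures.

Required area A ≥ P/σ_allow = 299000/111 = 2694 mm².
For a solid circular section, d ≥ √(4A/π) = 58.56 mm.

58.6 mm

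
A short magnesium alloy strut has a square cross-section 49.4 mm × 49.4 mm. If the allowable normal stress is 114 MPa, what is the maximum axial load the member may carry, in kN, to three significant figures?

278 kN

A = 2440 mm².
P_max = σ_allow · A = 114 · 2440 = 278200 N = 278.2 kN.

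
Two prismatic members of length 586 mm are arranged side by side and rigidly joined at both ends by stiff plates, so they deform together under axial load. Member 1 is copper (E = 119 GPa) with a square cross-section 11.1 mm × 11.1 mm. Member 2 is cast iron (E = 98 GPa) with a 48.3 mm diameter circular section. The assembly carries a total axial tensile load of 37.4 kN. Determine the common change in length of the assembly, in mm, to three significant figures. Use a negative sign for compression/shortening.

A_1 = 123.2 mm².
A_2 = 1832 mm².
Equal strain + equilibrium ⇒ each member carries load in proportion to AE: A₁E₁ = 14660000 N, A₂E₂ = 179600000 N, ΣAE = 194200000 N.
δ = PL/ΣAE = 37400·586/194200000 = 0.1128 mm.

0.113 mm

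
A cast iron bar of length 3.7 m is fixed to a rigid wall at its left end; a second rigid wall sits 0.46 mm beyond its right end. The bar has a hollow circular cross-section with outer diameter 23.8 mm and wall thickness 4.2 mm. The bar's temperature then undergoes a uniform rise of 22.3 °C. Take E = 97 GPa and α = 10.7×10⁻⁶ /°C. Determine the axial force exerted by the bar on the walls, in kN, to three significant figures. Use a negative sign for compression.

Free thermal expansion αLΔT = 10.7e-6 · 3700 · 22.3 = 0.8829 mm.
The walls engage after the gap closes; constrained expansion = 0.8829 − 0.46 = 0.4229 mm.
The walls impose strain ε = −(0.4229)/3700 = -1.1429e-04; σ = Eε = 97000 · -1.1429e-04 = -11.09 MPa.
Wall reaction R = σ·A = -11.09·258.6 = -2867 N = -2.867 kN.

-2.87 kN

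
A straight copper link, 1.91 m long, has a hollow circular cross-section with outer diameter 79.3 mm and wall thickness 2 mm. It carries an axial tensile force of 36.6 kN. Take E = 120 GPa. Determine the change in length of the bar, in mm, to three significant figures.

A = 485.7 mm².
δ_mech = NL/(AE) = 36600·1910/(485.7·120000) = 1.199 mm.

1.20 mm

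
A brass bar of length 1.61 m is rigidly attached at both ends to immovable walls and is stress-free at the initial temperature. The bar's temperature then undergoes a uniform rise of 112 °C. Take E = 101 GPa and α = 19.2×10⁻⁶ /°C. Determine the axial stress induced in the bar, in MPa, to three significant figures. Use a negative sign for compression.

Free thermal expansion αLΔT = 19.2e-6 · 1610 · 112 = 3.462 mm.
The walls impose strain ε = −(3.462)/1610 = -2.1504e-03; σ = Eε = 101000 · -2.1504e-03 = -217.2 MPa.

-217 MPa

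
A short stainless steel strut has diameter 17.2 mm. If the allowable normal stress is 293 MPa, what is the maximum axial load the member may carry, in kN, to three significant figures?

A = 232.4 mm².
P_max = σ_allow · A = 293 · 232.4 = 68080 N = 68.08 kN.

68.1 kN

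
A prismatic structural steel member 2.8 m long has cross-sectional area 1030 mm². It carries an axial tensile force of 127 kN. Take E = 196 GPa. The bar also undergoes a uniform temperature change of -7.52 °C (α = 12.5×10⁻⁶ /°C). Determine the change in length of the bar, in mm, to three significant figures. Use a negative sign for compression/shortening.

δ_mech = NL/(AE) = 127000·2800/(1030·196000) = 1.761 mm.
δ_thermal = αLΔT = 12.5e-6·2800·-7.52 = -0.2632 mm.
δ = δ_mech + δ_thermal = 1.498 mm.

1.50 mm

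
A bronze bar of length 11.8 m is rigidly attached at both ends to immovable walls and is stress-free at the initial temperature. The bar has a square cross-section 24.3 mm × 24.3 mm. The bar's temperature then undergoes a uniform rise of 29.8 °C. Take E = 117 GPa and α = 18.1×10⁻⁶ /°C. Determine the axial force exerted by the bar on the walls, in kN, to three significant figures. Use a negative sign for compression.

-37.3 kN

Free thermal expansion αLΔT = 18.1e-6 · 11800 · 29.8 = 6.365 mm.
The walls impose strain ε = −(6.365)/11800 = -5.3938e-04; σ = Eε = 117000 · -5.3938e-04 = -63.11 MPa.
Wall reaction R = σ·A = -63.11·590.5 = -37260 N = -37.26 kN.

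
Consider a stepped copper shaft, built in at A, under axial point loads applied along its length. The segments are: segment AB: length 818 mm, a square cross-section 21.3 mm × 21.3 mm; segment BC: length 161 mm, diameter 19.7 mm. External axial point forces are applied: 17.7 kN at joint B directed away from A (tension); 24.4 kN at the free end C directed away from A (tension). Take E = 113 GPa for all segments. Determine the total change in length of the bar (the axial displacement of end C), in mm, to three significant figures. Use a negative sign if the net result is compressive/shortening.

Internal axial forces (sectioning from the free end, tension +): N_BC = 24.4 kN, N_AB = 42.1 kN.
A_AB = 453.7 mm².
A_BC = 304.8 mm².
δ_AB = 42100·818/(453.7·113000) = 0.6717 mm
δ_BC = 24400·161/(304.8·113000) = 0.1141 mm
δ = Σδ_i = 0.7858 mm.

0.786 mm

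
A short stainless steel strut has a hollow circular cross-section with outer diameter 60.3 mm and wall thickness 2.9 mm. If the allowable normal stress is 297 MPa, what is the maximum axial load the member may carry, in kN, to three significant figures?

155 kN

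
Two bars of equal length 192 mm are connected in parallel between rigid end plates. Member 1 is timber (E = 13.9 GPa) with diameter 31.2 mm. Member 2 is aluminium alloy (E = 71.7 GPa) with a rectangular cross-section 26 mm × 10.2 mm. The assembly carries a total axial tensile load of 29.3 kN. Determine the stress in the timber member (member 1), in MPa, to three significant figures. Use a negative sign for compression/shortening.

13.7 MPa

A_1 = 764.5 mm².
A_2 = 265.2 mm².
Equal strain + equilibrium ⇒ each member carries load in proportion to AE: A₁E₁ = 10630000 N, A₂E₂ = 19010000 N, ΣAE = 29640000 N.
σ₁ = P·E₁/ΣAE = 29300·13900/29640000 = 13.74 MPa.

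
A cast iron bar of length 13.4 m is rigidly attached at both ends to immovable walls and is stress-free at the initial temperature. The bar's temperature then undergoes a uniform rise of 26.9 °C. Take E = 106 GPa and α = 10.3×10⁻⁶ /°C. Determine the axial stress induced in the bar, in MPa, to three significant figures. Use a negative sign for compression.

-29.4 MPa

Free thermal expansion αLΔT = 10.3e-6 · 13400 · 26.9 = 3.713 mm.
The walls impose strain ε = −(3.713)/13400 = -2.7707e-04; σ = Eε = 106000 · -2.7707e-04 = -29.37 MPa.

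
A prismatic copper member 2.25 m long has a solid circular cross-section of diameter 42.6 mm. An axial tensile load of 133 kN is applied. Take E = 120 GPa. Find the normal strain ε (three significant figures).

7.78e-04

A = 1425 mm².
σ = N/A = 93.31 MPa; ε = σ/E = 93.31/120000 = 7.776e-04.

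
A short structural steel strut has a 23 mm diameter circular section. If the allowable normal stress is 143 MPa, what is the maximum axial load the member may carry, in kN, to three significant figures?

59.4 kN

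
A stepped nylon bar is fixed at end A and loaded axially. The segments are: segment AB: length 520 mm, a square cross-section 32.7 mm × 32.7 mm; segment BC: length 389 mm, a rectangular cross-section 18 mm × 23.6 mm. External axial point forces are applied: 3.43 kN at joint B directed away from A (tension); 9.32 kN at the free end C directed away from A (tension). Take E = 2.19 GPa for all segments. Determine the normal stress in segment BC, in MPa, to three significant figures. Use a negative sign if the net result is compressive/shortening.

21.9 MPa

Internal axial forces (sectioning from the free end, tension +): N_BC = 9.32 kN, N_AB = 12.75 kN.
A_BC = 424.8 mm².
σ_BC = N_BC/A_BC = 9320/424.8 = 21.94 MPa.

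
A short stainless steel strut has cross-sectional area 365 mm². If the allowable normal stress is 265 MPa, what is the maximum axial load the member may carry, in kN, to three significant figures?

96.7 kN

P_max = σ_allow · A = 265 · 365 = 96720 N = 96.72 kN.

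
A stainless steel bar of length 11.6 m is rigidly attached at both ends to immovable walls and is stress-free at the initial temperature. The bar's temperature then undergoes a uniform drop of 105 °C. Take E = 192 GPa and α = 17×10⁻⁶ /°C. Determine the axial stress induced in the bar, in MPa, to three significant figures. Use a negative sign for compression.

343 MPa

Free thermal expansion αLΔT = 17e-6 · 11600 · -105 = -20.71 mm.
The walls impose strain ε = −(-20.71)/11600 = 1.7850e-03; σ = Eε = 192000 · 1.7850e-03 = 342.7 MPa.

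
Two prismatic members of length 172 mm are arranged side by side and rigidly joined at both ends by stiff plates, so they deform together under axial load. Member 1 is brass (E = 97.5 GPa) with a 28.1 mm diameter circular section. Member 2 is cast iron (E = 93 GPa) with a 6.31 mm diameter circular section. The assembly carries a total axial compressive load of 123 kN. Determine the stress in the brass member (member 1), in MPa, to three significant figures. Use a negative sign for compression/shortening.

-189 MPa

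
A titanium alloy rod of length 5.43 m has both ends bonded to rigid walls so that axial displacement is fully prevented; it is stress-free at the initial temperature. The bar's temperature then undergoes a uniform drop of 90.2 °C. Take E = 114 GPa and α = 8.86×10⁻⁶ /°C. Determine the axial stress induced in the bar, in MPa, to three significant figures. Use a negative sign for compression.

Free thermal expansion αLΔT = 8.86e-6 · 5430 · -90.2 = -4.34 mm.
The walls impose strain ε = −(-4.34)/5430 = 7.9917e-04; σ = Eε = 114000 · 7.9917e-04 = 91.11 MPa.

91.1 MPa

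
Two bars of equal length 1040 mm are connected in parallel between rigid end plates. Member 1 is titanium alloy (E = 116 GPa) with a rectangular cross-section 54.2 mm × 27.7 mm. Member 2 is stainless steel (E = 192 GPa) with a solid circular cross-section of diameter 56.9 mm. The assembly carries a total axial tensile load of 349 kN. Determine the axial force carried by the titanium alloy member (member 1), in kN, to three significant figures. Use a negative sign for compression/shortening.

A_1 = 1501 mm².
A_2 = 2543 mm².
Equal strain + equilibrium ⇒ each member carries load in proportion to AE: A₁E₁ = 174200000 N, A₂E₂ = 488200000 N, ΣAE = 662400000 N.
F₁ = P·A₁E₁/ΣAE = 349000·174200000/662400000 = 91760 N.

91.8 kN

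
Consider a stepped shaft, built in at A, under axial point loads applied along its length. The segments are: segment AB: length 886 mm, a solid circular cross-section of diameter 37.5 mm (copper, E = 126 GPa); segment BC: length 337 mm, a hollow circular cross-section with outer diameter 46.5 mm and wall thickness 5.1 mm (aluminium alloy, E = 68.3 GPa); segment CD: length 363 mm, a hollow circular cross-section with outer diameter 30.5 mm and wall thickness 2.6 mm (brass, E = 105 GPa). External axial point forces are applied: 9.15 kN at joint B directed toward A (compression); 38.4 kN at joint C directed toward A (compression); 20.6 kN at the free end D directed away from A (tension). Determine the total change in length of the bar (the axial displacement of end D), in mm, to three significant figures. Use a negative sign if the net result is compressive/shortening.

Internal axial forces (sectioning from the free end, tension +): N_CD = 20.6 kN, N_BC = -17.8 kN, N_AB = -26.95 kN.
A_AB = 1104 mm².
A_BC = 663.3 mm².
A_CD = 227.9 mm².
δ_AB = -26950·886/(1104·126000) = -0.1716 mm
δ_BC = -17800·337/(663.3·68300) = -0.1324 mm
δ_CD = 20600·363/(227.9·105000) = 0.3125 mm
δ = Σδ_i = 0.008518 mm.

0.00852 mm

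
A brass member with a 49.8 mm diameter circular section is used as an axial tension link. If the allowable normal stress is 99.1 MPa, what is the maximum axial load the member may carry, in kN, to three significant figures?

A = 1948 mm².
P_max = σ_allow · A = 99.1 · 1948 = 193000 N = 193 kN.

193 kN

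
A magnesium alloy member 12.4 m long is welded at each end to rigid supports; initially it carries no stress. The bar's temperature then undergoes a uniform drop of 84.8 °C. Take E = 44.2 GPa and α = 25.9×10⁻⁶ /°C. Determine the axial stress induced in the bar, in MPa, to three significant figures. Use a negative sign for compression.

97.1 MPa

Free thermal expansion αLΔT = 25.9e-6 · 12400 · -84.8 = -27.23 mm.
The walls impose strain ε = −(-27.23)/12400 = 2.1963e-03; σ = Eε = 44200 · 2.1963e-03 = 97.08 MPa.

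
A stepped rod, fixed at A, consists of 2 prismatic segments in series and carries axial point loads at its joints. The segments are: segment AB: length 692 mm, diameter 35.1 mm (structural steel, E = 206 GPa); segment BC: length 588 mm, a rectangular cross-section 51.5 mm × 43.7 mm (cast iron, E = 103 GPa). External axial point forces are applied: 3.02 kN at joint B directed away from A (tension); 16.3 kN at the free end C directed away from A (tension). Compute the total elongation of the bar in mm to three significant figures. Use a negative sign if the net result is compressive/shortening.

0.108 mm

Internal axial forces (sectioning from the free end, tension +): N_BC = 16.3 kN, N_AB = 19.32 kN.
A_AB = 967.6 mm².
A_BC = 2251 mm².
δ_AB = 19320·692/(967.6·206000) = 0.06707 mm
δ_BC = 16300·588/(2251·103000) = 0.04135 mm
δ = Σδ_i = 0.1084 mm.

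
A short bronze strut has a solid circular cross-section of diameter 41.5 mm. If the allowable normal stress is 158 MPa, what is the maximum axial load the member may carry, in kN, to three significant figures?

A = 1353 mm².
P_max = σ_allow · A = 158 · 1353 = 213700 N = 213.7 kN.

214 kN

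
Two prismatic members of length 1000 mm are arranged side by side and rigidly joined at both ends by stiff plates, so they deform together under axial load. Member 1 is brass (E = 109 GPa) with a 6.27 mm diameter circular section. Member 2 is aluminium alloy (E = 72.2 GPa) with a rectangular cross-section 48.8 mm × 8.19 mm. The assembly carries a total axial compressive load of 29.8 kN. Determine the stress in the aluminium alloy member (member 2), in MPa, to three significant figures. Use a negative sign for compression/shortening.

A_1 = 30.88 mm².
A_2 = 399.7 mm².
Equal strain + equilibrium ⇒ each member carries load in proportion to AE: A₁E₁ = 3366000 N, A₂E₂ = 28860000 N, ΣAE = 32220000 N.
σ₂ = P·E₂/ΣAE = -29800·72200/32220000 = -66.77 MPa.

-66.8 MPa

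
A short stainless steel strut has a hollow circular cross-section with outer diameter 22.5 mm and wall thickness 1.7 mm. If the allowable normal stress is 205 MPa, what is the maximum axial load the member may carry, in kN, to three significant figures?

A = 111.1 mm².
P_max = σ_allow · A = 205 · 111.1 = 22770 N = 22.77 kN.

22.8 kN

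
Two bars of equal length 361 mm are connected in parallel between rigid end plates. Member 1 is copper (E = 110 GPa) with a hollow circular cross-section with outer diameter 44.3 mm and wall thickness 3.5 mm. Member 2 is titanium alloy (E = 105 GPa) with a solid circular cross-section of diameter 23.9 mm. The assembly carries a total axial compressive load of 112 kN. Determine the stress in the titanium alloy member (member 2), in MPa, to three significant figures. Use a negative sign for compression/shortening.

-122 MPa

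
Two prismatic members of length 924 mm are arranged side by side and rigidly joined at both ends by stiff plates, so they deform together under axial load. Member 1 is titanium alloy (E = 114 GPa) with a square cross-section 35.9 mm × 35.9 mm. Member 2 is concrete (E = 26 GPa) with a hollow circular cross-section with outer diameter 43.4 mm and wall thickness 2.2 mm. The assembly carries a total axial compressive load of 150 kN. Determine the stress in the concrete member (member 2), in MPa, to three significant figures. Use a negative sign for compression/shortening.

-25.3 MPa

A_1 = 1289 mm².
A_2 = 284.8 mm².
Equal strain + equilibrium ⇒ each member carries load in proportion to AE: A₁E₁ = 146900000 N, A₂E₂ = 7404000 N, ΣAE = 154300000 N.
σ₂ = P·E₂/ΣAE = -150000·26000/154300000 = -25.27 MPa.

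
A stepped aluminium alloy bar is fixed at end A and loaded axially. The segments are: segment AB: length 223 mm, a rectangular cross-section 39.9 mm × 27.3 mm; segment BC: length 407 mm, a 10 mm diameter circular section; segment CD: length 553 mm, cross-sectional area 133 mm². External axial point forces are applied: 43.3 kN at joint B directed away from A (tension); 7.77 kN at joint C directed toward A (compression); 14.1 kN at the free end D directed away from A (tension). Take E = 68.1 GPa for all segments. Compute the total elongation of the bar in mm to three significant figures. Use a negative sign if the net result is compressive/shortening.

Internal axial forces (sectioning from the free end, tension +): N_CD = 14.1 kN, N_BC = 6.33 kN, N_AB = 49.63 kN.
A_AB = 1089 mm².
A_BC = 78.54 mm².
δ_AB = 49630·223/(1089·68100) = 0.1492 mm
δ_BC = 6330·407/(78.54·68100) = 0.4817 mm
δ_CD = 14100·553/(133·68100) = 0.8609 mm
δ = Σδ_i = 1.492 mm.

1.49 mm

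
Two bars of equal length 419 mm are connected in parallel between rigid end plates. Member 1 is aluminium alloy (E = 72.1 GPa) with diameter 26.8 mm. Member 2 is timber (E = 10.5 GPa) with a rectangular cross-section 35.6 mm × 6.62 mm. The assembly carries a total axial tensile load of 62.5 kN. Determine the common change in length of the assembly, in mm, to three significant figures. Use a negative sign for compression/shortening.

0.607 mm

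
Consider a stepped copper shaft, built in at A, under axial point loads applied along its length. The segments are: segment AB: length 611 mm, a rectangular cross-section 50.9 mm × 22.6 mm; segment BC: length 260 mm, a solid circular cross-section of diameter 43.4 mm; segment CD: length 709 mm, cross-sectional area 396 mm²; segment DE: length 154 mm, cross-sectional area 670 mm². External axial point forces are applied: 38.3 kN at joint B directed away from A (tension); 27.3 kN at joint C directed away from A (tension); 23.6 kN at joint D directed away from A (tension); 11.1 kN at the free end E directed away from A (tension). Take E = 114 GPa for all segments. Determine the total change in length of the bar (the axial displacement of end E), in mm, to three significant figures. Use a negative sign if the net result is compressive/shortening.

1.13 mm

Internal axial forces (sectioning from the free end, tension +): N_DE = 11.1 kN, N_CD = 34.7 kN, N_BC = 62 kN, N_AB = 100.3 kN.
A_AB = 1150 mm².
A_BC = 1479 mm².
δ_AB = 100300·611/(1150·114000) = 0.4673 mm
δ_BC = 62000·260/(1479·114000) = 0.09559 mm
δ_CD = 34700·709/(396·114000) = 0.545 mm
δ_DE = 11100·154/(670·114000) = 0.02238 mm
δ = Σδ_i = 1.13 mm.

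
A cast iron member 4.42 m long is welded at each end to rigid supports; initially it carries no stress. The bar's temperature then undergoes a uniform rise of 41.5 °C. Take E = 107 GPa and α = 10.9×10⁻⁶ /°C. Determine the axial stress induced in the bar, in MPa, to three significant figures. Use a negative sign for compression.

Free thermal expansion αLΔT = 10.9e-6 · 4420 · 41.5 = 1.999 mm.
The walls impose strain ε = −(1.999)/4420 = -4.5235e-04; σ = Eε = 107000 · -4.5235e-04 = -48.4 MPa.

-48.4 MPa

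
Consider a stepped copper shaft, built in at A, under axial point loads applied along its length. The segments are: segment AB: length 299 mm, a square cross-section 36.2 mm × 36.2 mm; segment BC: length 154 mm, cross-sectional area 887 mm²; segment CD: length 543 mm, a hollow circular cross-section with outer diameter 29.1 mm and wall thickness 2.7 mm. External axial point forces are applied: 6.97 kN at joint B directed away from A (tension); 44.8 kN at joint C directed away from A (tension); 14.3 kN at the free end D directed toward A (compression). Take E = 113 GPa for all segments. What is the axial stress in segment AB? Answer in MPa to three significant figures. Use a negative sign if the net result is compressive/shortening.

Internal axial forces (sectioning from the free end, tension +): N_CD = -14.3 kN, N_BC = 30.5 kN, N_AB = 37.47 kN.
A_AB = 1310 mm².
σ_AB = N_AB/A_AB = 37470/1310 = 28.59 MPa.

28.6 MPa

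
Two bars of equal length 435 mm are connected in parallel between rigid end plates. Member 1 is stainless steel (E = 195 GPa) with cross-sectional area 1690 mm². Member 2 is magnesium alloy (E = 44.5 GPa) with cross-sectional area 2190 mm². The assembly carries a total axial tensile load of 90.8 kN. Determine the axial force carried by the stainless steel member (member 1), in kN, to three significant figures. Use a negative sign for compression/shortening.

Equal strain + equilibrium ⇒ each member carries load in proportion to AE: A₁E₁ = 329600000 N, A₂E₂ = 97460000 N, ΣAE = 427000000 N.
F₁ = P·A₁E₁/ΣAE = 90800·329600000/427000000 = 70080 N.

70.1 kN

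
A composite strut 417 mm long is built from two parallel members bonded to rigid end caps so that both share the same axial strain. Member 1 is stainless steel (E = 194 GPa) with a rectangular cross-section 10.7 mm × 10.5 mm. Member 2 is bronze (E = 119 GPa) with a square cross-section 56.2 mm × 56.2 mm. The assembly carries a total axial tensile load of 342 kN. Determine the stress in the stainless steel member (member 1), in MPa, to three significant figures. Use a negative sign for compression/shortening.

167 MPa

A_1 = 112.3 mm².
A_2 = 3158 mm².
Equal strain + equilibrium ⇒ each member carries load in proportion to AE: A₁E₁ = 21800000 N, A₂E₂ = 375900000 N, ΣAE = 397700000 N.
σ₁ = P·E₁/ΣAE = 342000·194000/397700000 = 166.9 MPa.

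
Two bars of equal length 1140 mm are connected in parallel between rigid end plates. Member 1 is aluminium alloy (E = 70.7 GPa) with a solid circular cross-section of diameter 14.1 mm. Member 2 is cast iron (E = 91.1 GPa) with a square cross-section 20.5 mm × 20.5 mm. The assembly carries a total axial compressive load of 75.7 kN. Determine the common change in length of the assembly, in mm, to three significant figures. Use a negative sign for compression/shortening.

-1.75 mm

A_1 = 156.1 mm².
A_2 = 420.2 mm².
Equal strain + equilibrium ⇒ each member carries load in proportion to AE: A₁E₁ = 11040000 N, A₂E₂ = 38280000 N, ΣAE = 49320000 N.
δ = PL/ΣAE = -75700·1140/49320000 = -1.75 mm.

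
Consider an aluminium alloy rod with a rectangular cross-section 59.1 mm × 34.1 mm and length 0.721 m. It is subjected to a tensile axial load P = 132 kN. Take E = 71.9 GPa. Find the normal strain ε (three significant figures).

9.11e-04

A = 2015 mm².
σ = N/A = 65.5 MPa; ε = σ/E = 65.5/71900 = 9.110e-04.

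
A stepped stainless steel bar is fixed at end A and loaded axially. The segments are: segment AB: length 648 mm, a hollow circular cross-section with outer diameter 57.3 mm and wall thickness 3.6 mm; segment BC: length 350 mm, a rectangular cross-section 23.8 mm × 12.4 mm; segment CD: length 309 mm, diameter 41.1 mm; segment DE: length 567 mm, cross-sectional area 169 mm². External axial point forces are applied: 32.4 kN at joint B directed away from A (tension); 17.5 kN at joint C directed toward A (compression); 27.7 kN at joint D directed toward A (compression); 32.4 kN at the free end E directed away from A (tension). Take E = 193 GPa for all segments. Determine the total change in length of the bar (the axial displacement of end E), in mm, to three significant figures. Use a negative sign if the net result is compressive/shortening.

Internal axial forces (sectioning from the free end, tension +): N_DE = 32.4 kN, N_CD = 4.7 kN, N_BC = -12.8 kN, N_AB = 19.6 kN.
A_AB = 607.3 mm².
A_BC = 295.1 mm².
A_CD = 1327 mm².
δ_AB = 19600·648/(607.3·193000) = 0.1084 mm
δ_BC = -12800·350/(295.1·193000) = -0.07865 mm
δ_CD = 4700·309/(1327·193000) = 0.005672 mm
δ_DE = 32400·567/(169·193000) = 0.5632 mm
δ = Σδ_i = 0.5986 mm.

0.599 mm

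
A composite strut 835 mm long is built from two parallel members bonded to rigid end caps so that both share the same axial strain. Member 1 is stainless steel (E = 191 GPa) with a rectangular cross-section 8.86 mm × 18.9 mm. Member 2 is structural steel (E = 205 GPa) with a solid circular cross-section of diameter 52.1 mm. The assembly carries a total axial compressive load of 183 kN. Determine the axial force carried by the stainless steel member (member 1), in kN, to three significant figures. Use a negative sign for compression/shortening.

-12.5 kN

A_1 = 167.5 mm².
A_2 = 2132 mm².
Equal strain + equilibrium ⇒ each member carries load in proportion to AE: A₁E₁ = 31980000 N, A₂E₂ = 437000000 N, ΣAE = 469000000 N.
F₁ = P·A₁E₁/ΣAE = -183000·31980000/469000000 = -12480 N.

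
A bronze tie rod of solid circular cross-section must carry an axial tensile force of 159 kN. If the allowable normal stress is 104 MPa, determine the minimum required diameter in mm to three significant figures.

44.1 mm

Required area A ≥ P/σ_allow = 159000/104 = 1529 mm².
For a solid circular section, d ≥ √(4A/π) = 44.12 mm.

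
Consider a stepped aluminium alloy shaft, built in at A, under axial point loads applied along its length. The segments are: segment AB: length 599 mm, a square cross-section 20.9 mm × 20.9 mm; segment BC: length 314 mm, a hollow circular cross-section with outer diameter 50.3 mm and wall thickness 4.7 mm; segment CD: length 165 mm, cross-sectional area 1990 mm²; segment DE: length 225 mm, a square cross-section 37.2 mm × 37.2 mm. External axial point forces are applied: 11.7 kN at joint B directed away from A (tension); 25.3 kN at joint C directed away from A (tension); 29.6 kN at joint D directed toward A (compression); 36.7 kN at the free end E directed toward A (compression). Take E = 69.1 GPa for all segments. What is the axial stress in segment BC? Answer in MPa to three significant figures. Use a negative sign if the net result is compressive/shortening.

-60.9 MPa

Internal axial forces (sectioning from the free end, tension +): N_DE = -36.7 kN, N_CD = -66.3 kN, N_BC = -41 kN, N_AB = -29.3 kN.
A_BC = 673.3 mm².
σ_BC = N_BC/A_BC = -41000/673.3 = -60.89 MPa.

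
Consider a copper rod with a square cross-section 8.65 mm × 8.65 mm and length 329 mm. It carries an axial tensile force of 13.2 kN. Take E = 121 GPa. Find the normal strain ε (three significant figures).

0.00146

A = 74.82 mm².
σ = N/A = 176.4 MPa; ε = σ/E = 176.4/121000 = 1.458e-03.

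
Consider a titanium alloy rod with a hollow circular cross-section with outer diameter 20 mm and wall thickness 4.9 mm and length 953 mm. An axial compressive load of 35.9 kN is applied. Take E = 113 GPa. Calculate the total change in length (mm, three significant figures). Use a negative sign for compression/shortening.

A = 232.4 mm².
δ_mech = NL/(AE) = -35900·953/(232.4·113000) = -1.303 mm.

-1.30 mm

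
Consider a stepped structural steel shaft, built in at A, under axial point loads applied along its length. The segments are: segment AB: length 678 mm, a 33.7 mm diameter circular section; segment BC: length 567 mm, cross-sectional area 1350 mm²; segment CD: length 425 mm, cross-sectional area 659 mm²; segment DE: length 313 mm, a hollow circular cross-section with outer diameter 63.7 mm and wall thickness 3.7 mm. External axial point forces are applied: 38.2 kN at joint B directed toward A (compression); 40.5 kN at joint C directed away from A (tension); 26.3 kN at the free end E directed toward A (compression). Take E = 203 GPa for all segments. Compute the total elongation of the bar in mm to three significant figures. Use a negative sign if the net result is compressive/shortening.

-0.202 mm

Internal axial forces (sectioning from the free end, tension +): N_DE = -26.3 kN, N_CD = -26.3 kN, N_BC = 14.2 kN, N_AB = -24 kN.
A_AB = 892 mm².
A_DE = 697.4 mm².
δ_AB = -24000·678/(892·203000) = -0.08987 mm
δ_BC = 14200·567/(1350·203000) = 0.02938 mm
δ_CD = -26300·425/(659·203000) = -0.08355 mm
δ_DE = -26300·313/(697.4·203000) = -0.05814 mm
δ = Σδ_i = -0.2022 mm.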